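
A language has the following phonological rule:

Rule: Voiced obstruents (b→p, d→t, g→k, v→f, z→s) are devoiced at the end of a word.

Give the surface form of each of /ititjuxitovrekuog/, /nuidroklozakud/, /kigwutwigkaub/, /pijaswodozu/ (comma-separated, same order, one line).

/ititjuxitovrekuog/: /g/ is a voiced obstruent in word-final position, so it devoices to [k]. → [ititjuxitovrekuok].
/nuidroklozakud/: /d/ is a voiced obstruent in word-final position, so it devoices to [t]. → [nuidroklozakut].
/kigwutwigkaub/: /b/ is a voiced obstruent in word-final position, so it devoices to [p]. → [kigwutwigkaup].
/pijaswodozu/: the rule's environment is not met; surfaces unchanged as [pijaswodozu].

ititjuxitovrekuok, nuidroklozakut, kigwutwigkaup, pijaswodozu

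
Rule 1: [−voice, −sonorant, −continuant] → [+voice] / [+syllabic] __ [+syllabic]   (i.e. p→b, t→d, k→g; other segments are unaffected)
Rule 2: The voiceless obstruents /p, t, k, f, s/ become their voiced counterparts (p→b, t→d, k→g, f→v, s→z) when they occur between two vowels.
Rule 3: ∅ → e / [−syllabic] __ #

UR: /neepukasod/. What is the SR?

Rule 1 (intervocalic voicing): /p/ is a voiceless stop between vowels /e/ and /u/, so it voices to [b]. /k/ is a voiceless stop between vowels /u/ and /a/, so it voices to [g]. /neepukasod/ → neebugasod.
Rule 2 (intervocalic voicing): /s/ is a voiceless obstruent between vowels /a/ and /o/, so it voices to [z]. /neebugasod/ → neebugazod.
Rule 3 (final e-epenthesis): the form ends in the consonant /d/, so [e] is inserted word-finally. /neebugazod/ → neebugazode.

neebugazode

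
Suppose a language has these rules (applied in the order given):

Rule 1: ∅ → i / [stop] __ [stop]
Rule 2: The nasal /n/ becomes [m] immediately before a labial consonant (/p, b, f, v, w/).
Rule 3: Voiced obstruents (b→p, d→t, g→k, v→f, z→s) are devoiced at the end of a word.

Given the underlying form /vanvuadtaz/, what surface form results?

Rule 1 (stop-cluster i-epenthesis): /d/ and /t/ form a stop–stop cluster, so [i] is inserted between them. /vanvuadtaz/ → vanvuaditaz.
Rule 2 (nasal place assimilation): /n/ precedes the labial consonant /v/, so it assimilates in place to [m]. /vanvuaditaz/ → vamvuaditaz.
Rule 3 (final devoicing): /z/ is a voiced obstruent in word-final position, so it devoices to [s]. /vamvuaditaz/ → vamvuaditas.

vamvuaditas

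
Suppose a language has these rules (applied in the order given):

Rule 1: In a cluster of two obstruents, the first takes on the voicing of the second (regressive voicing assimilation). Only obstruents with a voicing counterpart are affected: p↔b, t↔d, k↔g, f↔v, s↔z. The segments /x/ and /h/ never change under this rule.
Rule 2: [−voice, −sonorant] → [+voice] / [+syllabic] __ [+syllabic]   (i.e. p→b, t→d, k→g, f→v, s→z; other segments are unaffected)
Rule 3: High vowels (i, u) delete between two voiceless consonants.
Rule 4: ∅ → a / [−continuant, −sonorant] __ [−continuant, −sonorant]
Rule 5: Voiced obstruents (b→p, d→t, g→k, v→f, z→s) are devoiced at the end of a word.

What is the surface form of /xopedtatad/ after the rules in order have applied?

Rule 1 (regressive voicing assimilation): /d/ precedes the voiceless obstruent /t/, so it devoices to [t] by assimilation. /xopedtatad/ → xopettatad.
Rule 2 (intervocalic voicing): /p/ is a voiceless obstruent between vowels /o/ and /e/, so it voices to [b]. /t/ is a voiceless obstruent between vowels /a/ and /a/, so it voices to [d]. /xopettatad/ → xobettadad.
Rule 3 (high vowel syncope): no segment meets the environment; /xobettadad/ is unchanged.
Rule 4 (stop-cluster a-epenthesis): /t/ and /t/ form a stop–stop cluster, so [a] is inserted between them. /xobettadad/ → xobetatadad.
Rule 5 (final devoicing): /d/ is a voiced obstruent in word-final position, so it devoices to [t]. /xobetatadad/ → xobetatadat.

xobetatadat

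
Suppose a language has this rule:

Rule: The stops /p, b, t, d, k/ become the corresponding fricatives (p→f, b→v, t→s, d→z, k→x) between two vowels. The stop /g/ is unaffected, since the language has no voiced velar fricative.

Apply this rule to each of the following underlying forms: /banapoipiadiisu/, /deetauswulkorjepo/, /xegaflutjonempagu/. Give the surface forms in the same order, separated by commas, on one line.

/banapoipiadiisu/: /p/ is a stop between vowels /a/ and /o/, so it spirantizes to the fricative [f]. /p/ is a stop between vowels /i/ and /i/, so it spirantizes to the fricative [f]. /d/ is a stop between vowels /a/ and /i/, so it spirantizes to the fricative [z]. → [banafoifiaziisu].
/deetauswulkorjepo/: /t/ is a stop between vowels /e/ and /a/, so it spirantizes to the fricative [s]. /p/ is a stop between vowels /e/ and /o/, so it spirantizes to the fricative [f]. → [deesauswulkorjefo].
/xegaflutjonempagu/: the rule's environment is not met; surfaces unchanged as [xegaflutjonempagu].

banafoifiaziisu, deesauswulkorjefo, xegaflutjonempagu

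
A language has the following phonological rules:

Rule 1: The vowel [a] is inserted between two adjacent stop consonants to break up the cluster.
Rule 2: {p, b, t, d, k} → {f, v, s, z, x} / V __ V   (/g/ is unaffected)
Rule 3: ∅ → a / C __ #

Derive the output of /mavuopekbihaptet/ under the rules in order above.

mavuofexavihafaseta

Rule 1 (stop-cluster a-epenthesis): /k/ and /b/ form a stop–stop cluster, so [a] is inserted between them. /p/ and /t/ form a stop–stop cluster, so [a] is inserted between them. /mavuopekbihaptet/ → mavuopekabihapatet.
Rule 2 (intervocalic spirantization): /p/ is a stop between vowels /o/ and /e/, so it spirantizes to the fricative [f]. /k/ is a stop between vowels /e/ and /a/, so it spirantizes to the fricative [x]. /b/ is a stop between vowels /a/ and /i/, so it spirantizes to the fricative [v]. /p/ is a stop between vowels /a/ and /a/, so it spirantizes to the fricative [f]. /t/ is a stop between vowels /a/ and /e/, so it spirantizes to the fricative [s]. /mavuopekabihapatet/ → mavuofexavihafaset.
Rule 3 (final a-epenthesis): the form ends in the consonant /t/, so [a] is inserted word-finally. /mavuofexavihafaset/ → mavuofexavihafaseta.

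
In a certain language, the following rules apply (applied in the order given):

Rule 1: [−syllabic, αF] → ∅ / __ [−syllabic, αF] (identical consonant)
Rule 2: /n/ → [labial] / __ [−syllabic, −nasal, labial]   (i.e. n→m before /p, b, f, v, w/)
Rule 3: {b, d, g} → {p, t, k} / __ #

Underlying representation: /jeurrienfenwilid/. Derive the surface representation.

jeuriemfemwilit

Rule 1 (degemination): /rr/ is a geminate; the first /r/ deletes. /jeurrienfenwilid/ → jeurienfenwilid.
Rule 2 (nasal place assimilation): /n/ precedes the labial consonant /f/, so it assimilates in place to [m]. /n/ precedes the labial consonant /w/, so it assimilates in place to [m]. /jeurienfenwilid/ → jeuriemfemwilid.
Rule 3 (final devoicing): /d/ is a voiced stop in word-final position, so it devoices to [t]. /jeuriemfemwilid/ → jeuriemfemwilit.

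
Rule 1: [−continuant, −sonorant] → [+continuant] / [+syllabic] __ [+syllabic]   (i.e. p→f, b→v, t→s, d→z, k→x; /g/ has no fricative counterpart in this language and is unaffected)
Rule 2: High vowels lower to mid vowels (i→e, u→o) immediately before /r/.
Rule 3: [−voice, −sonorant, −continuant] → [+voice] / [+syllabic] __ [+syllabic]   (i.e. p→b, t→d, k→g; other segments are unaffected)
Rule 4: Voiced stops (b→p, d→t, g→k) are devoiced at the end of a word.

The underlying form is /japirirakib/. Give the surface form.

jafereraxip

Rule 1 (intervocalic spirantization): /p/ is a stop between vowels /a/ and /i/, so it spirantizes to the fricative [f]. /k/ is a stop between vowels /a/ and /i/, so it spirantizes to the fricative [x]. /japirirakib/ → jafiriraxib.
Rule 2 (pre-rhotic lowering): /i/ is a high vowel immediately before /r/, so it lowers to [e]. /i/ is a high vowel immediately before /r/, so it lowers to [e]. /jafiriraxib/ → jafereraxib.
Rule 3 (intervocalic voicing): no segment meets the environment; /jafereraxib/ is unchanged.
Rule 4 (final devoicing): /b/ is a voiced stop in word-final position, so it devoices to [p]. /jafereraxib/ → jafereraxip.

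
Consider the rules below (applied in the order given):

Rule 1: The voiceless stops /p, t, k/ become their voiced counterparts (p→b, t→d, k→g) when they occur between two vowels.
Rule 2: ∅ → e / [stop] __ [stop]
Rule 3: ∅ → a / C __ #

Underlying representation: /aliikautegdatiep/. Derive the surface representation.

Rule 1 (intervocalic voicing): /k/ is a voiceless stop between vowels /i/ and /a/, so it voices to [g]. /t/ is a voiceless stop between vowels /u/ and /e/, so it voices to [d]. /t/ is a voiceless stop between vowels /a/ and /i/, so it voices to [d]. /aliikautegdatiep/ → aliigaudegdadiep.
Rule 2 (stop-cluster e-epenthesis): /g/ and /d/ form a stop–stop cluster, so [e] is inserted between them. /aliigaudegdadiep/ → aliigaudegedadiep.
Rule 3 (final a-epenthesis): the form ends in the consonant /p/, so [a] is inserted word-finally. /aliigaudegedadiep/ → aliigaudegedadiepa.

aliigaudegedadiepa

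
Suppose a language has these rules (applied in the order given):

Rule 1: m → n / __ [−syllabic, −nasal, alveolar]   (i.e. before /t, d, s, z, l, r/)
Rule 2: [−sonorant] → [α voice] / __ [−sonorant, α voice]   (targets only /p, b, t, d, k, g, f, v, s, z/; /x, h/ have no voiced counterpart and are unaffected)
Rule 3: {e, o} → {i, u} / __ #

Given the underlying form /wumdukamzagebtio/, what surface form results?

Rule 1 (nasal place assimilation): /m/ precedes the alveolar consonant /d/, so it assimilates in place to [n]. /m/ precedes the alveolar consonant /z/, so it assimilates in place to [n]. /wumdukamzagebtio/ → wundukanzagebtio.
Rule 2 (regressive voicing assimilation): /b/ precedes the voiceless obstruent /t/, so it devoices to [p] by assimilation. /wundukanzagebtio/ → wundukanzageptio.
Rule 3 (final vowel raising): /o/ is a mid vowel in word-final position, so it raises to [u]. /wundukanzageptio/ → wundukanzageptiu.

wundukanzageptiu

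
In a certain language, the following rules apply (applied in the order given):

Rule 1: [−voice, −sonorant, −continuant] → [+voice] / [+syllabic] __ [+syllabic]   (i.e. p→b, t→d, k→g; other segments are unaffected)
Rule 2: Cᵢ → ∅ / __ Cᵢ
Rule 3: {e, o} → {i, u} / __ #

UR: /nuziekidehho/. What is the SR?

Rule 1 (intervocalic voicing): /k/ is a voiceless stop between vowels /e/ and /i/, so it voices to [g]. /nuziekidehho/ → nuziegidehho.
Rule 2 (degemination): /hh/ is a geminate; the first /h/ deletes. /nuziegidehho/ → nuziegideho.
Rule 3 (final vowel raising): /o/ is a mid vowel in word-final position, so it raises to [u]. /nuziegideho/ → nuziegidehu.

nuziegidehu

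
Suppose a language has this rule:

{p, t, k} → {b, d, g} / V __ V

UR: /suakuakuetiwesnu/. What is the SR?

/k/ is a voiceless stop between vowels /a/ and /u/, so it voices to [g].
/k/ is a voiceless stop between vowels /a/ and /u/, so it voices to [g].
/t/ is a voiceless stop between vowels /e/ and /i/, so it voices to [d].
Surface form: [suaguaguediwesnu].

suaguaguediwesnu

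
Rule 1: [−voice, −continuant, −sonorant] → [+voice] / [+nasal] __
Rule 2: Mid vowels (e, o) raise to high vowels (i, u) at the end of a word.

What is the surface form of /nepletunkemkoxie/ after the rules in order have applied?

nepletungemgoxii

Rule 1 (post-nasal voicing): /k/ is a voiceless stop immediately after the nasal /n/, so it voices to [g]. /k/ is a voiceless stop immediately after the nasal /m/, so it voices to [g]. /nepletunkemkoxie/ → nepletungemgoxie.
Rule 2 (final vowel raising): /e/ is a mid vowel in word-final position, so it raises to [i]. /nepletungemgoxie/ → nepletungemgoxii.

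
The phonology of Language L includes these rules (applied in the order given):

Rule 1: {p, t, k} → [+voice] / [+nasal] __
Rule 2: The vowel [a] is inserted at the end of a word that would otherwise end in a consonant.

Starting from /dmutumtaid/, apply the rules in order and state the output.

Rule 1 (post-nasal voicing): /t/ is a voiceless stop immediately after the nasal /m/, so it voices to [d]. /dmutumtaid/ → dmutumdaid.
Rule 2 (final a-epenthesis): the form ends in the consonant /d/, so [a] is inserted word-finally. /dmutumdaid/ → dmutumdaida.

dmutumdaida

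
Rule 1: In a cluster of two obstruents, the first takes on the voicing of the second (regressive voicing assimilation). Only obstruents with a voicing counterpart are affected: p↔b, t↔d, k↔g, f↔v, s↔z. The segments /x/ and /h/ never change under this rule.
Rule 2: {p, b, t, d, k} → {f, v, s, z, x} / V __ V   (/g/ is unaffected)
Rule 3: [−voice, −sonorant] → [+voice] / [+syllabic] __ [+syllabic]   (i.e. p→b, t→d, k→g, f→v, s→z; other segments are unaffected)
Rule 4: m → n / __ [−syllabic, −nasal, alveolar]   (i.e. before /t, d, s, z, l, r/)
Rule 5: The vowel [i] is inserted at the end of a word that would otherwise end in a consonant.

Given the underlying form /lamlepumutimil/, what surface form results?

lanlevumuzimili

Rule 1 (regressive voicing assimilation): no segment meets the environment; /lamlepumutimil/ is unchanged.
Rule 2 (intervocalic spirantization): /p/ is a stop between vowels /e/ and /u/, so it spirantizes to the fricative [f]. /t/ is a stop between vowels /u/ and /i/, so it spirantizes to the fricative [s]. /lamlepumutimil/ → lamlefumusimil.
Rule 3 (intervocalic voicing): /f/ is a voiceless obstruent between vowels /e/ and /u/, so it voices to [v]. /s/ is a voiceless obstruent between vowels /u/ and /i/, so it voices to [z]. /lamlefumusimil/ → lamlevumuzimil.
Rule 4 (nasal place assimilation): /m/ precedes the alveolar consonant /l/, so it assimilates in place to [n]. /lamlevumuzimil/ → lanlevumuzimil.
Rule 5 (final i-epenthesis): the form ends in the consonant /l/, so [i] is inserted word-finally. /lanlevumuzimil/ → lanlevumuzimili.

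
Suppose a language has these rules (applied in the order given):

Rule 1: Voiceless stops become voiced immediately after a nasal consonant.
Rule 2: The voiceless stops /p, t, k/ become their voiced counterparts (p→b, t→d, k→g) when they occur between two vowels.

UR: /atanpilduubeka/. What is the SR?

adanbilduubega

Rule 1 (post-nasal voicing): /p/ is a voiceless stop immediately after the nasal /n/, so it voices to [b]. /atanpilduubeka/ → atanbilduubeka.
Rule 2 (intervocalic voicing): /t/ is a voiceless stop between vowels /a/ and /a/, so it voices to [d]. /k/ is a voiceless stop between vowels /e/ and /a/, so it voices to [g]. /atanbilduubeka/ → adanbilduubega.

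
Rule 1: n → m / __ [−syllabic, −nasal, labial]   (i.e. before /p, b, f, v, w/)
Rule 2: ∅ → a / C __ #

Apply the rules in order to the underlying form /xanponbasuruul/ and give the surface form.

Rule 1 (nasal place assimilation): /n/ precedes the labial consonant /p/, so it assimilates in place to [m]. /n/ precedes the labial consonant /b/, so it assimilates in place to [m]. /xanponbasuruul/ → xampombasuruul.
Rule 2 (final a-epenthesis): the form ends in the consonant /l/, so [a] is inserted word-finally. /xampombasuruul/ → xampombasuruula.

xampombasuruula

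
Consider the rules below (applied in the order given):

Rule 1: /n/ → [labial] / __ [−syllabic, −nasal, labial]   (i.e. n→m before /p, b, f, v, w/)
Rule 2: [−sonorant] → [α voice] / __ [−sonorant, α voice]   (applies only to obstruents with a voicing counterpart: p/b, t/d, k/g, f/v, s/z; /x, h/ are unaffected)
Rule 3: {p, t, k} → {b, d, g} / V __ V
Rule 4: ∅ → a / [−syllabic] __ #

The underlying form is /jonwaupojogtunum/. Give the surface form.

Rule 1 (nasal place assimilation): /n/ precedes the labial consonant /w/, so it assimilates in place to [m]. /jonwaupojogtunum/ → jomwaupojogtunum.
Rule 2 (regressive voicing assimilation): /g/ precedes the voiceless obstruent /t/, so it devoices to [k] by assimilation. /jomwaupojogtunum/ → jomwaupojoktunum.
Rule 3 (intervocalic voicing): /p/ is a voiceless stop between vowels /u/ and /o/, so it voices to [b]. /jomwaupojoktunum/ → jomwaubojoktunum.
Rule 4 (final a-epenthesis): the form ends in the consonant /m/, so [a] is inserted word-finally. /jomwaubojoktunum/ → jomwaubojoktunuma.

jomwaubojoktunuma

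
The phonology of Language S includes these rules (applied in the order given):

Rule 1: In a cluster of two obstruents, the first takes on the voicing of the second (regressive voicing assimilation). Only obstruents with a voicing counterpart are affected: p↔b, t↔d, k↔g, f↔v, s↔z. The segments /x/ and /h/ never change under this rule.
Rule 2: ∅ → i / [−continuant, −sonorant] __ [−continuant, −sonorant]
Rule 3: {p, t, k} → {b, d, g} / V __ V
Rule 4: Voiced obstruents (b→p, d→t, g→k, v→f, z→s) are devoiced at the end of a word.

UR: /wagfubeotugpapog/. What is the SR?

wakfubeodugibabok

Rule 1 (regressive voicing assimilation): /g/ precedes the voiceless obstruent /f/, so it devoices to [k] by assimilation. /g/ precedes the voiceless obstruent /p/, so it devoices to [k] by assimilation. /wagfubeotugpapog/ → wakfubeotukpapog.
Rule 2 (stop-cluster i-epenthesis): /k/ and /p/ form a stop–stop cluster, so [i] is inserted between them. /wakfubeotukpapog/ → wakfubeotukipapog.
Rule 3 (intervocalic voicing): /t/ is a voiceless stop between vowels /o/ and /u/, so it voices to [d]. /k/ is a voiceless stop between vowels /u/ and /i/, so it voices to [g]. /p/ is a voiceless stop between vowels /i/ and /a/, so it voices to [b]. /p/ is a voiceless stop between vowels /a/ and /o/, so it voices to [b]. /wakfubeotukipapog/ → wakfubeodugibabog.
Rule 4 (final devoicing): /g/ is a voiced obstruent in word-final position, so it devoices to [k]. /wakfubeodugibabog/ → wakfubeodugibabok.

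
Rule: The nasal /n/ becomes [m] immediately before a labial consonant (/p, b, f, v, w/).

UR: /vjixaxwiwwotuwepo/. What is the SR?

No segment of /vjixaxwiwwotuwepo/ meets the structural description of the rule, so the form surfaces unchanged.

vjixaxwiwwotuwepo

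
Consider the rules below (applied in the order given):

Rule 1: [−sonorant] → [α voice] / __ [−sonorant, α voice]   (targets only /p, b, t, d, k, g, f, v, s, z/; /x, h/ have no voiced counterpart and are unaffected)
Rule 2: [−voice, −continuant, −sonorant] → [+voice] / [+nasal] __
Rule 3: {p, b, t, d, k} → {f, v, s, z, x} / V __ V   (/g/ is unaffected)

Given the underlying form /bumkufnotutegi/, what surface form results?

bumgufnosusegi

Rule 1 (regressive voicing assimilation): no segment meets the environment; /bumkufnotutegi/ is unchanged.
Rule 2 (post-nasal voicing): /k/ is a voiceless stop immediately after the nasal /m/, so it voices to [g]. /bumkufnotutegi/ → bumgufnotutegi.
Rule 3 (intervocalic spirantization): /t/ is a stop between vowels /o/ and /u/, so it spirantizes to the fricative [s]. /t/ is a stop between vowels /u/ and /e/, so it spirantizes to the fricative [s]. /bumgufnotutegi/ → bumgufnosusegi.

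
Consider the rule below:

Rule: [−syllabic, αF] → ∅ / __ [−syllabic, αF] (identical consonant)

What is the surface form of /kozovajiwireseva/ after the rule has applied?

kozovajiwireseva

No segment of /kozovajiwireseva/ meets the structural description of the rule, so the form surfaces unchanged.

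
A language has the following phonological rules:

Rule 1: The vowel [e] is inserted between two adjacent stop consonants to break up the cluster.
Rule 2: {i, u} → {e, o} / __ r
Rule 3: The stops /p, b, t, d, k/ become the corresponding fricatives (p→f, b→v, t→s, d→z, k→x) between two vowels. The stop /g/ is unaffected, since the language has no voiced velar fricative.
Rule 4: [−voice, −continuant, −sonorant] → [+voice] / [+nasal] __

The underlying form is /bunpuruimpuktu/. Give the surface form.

bunboruimbuxesu

Rule 1 (stop-cluster e-epenthesis): /k/ and /t/ form a stop–stop cluster, so [e] is inserted between them. /bunpuruimpuktu/ → bunpuruimpuketu.
Rule 2 (pre-rhotic lowering): /u/ is a high vowel immediately before /r/, so it lowers to [o]. /bunpuruimpuketu/ → bunporuimpuketu.
Rule 3 (intervocalic spirantization): /k/ is a stop between vowels /u/ and /e/, so it spirantizes to the fricative [x]. /t/ is a stop between vowels /e/ and /u/, so it spirantizes to the fricative [s]. /bunporuimpuketu/ → bunporuimpuxesu.
Rule 4 (post-nasal voicing): /p/ is a voiceless stop immediately after the nasal /n/, so it voices to [b]. /p/ is a voiceless stop immediately after the nasal /m/, so it voices to [b]. /bunporuimpuxesu/ → bunboruimbuxesu.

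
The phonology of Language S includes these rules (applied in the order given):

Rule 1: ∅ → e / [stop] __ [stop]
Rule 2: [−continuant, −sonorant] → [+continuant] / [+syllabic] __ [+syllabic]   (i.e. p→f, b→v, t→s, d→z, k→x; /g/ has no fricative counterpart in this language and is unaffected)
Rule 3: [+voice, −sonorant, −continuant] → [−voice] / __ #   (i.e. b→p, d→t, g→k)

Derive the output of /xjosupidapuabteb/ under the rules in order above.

xjosufizafuavesep

Rule 1 (stop-cluster e-epenthesis): /b/ and /t/ form a stop–stop cluster, so [e] is inserted between them. /xjosupidapuabteb/ → xjosupidapuabeteb.
Rule 2 (intervocalic spirantization): /p/ is a stop between vowels /u/ and /i/, so it spirantizes to the fricative [f]. /d/ is a stop between vowels /i/ and /a/, so it spirantizes to the fricative [z]. /p/ is a stop between vowels /a/ and /u/, so it spirantizes to the fricative [f]. /b/ is a stop between vowels /a/ and /e/, so it spirantizes to the fricative [v]. /t/ is a stop between vowels /e/ and /e/, so it spirantizes to the fricative [s]. /xjosupidapuabeteb/ → xjosufizafuaveseb.
Rule 3 (final devoicing): /b/ is a voiced stop in word-final position, so it devoices to [p]. /xjosufizafuaveseb/ → xjosufizafuavesep.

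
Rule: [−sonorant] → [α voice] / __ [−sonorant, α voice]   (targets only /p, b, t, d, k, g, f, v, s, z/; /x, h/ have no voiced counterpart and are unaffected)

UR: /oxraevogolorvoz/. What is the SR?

oxraevogolorvoz

No segment of /oxraevogolorvoz/ meets the structural description of the rule, so the form surfaces unchanged.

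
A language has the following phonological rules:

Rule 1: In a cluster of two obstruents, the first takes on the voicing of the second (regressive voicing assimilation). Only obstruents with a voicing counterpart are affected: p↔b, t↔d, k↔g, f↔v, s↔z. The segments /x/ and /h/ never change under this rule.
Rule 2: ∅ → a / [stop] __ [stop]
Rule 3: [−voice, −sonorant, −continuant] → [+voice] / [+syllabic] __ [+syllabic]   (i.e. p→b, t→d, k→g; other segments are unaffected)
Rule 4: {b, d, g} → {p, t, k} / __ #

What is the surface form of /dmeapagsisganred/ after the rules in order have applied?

Rule 1 (regressive voicing assimilation): /g/ precedes the voiceless obstruent /s/, so it devoices to [k] by assimilation. /s/ precedes the voiced obstruent /g/, so it voices to [z] by assimilation. /dmeapagsisganred/ → dmeapaksizganred.
Rule 2 (stop-cluster a-epenthesis): no segment meets the environment; /dmeapaksizganred/ is unchanged.
Rule 3 (intervocalic voicing): /p/ is a voiceless stop between vowels /a/ and /a/, so it voices to [b]. /dmeapaksizganred/ → dmeabaksizganred.
Rule 4 (final devoicing): /d/ is a voiced stop in word-final position, so it devoices to [t]. /dmeabaksizganred/ → dmeabaksizganret.

dmeabaksizganret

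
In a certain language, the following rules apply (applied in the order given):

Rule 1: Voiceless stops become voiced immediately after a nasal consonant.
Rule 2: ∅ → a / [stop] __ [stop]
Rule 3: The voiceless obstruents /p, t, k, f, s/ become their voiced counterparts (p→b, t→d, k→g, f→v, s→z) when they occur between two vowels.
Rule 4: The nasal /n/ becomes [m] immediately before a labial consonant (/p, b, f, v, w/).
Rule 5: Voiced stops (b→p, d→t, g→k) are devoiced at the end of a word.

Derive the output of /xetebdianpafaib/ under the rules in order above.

xedebadiambavaip

Rule 1 (post-nasal voicing): /p/ is a voiceless stop immediately after the nasal /n/, so it voices to [b]. /xetebdianpafaib/ → xetebdianbafaib.
Rule 2 (stop-cluster a-epenthesis): /b/ and /d/ form a stop–stop cluster, so [a] is inserted between them. /xetebdianbafaib/ → xetebadianbafaib.
Rule 3 (intervocalic voicing): /t/ is a voiceless obstruent between vowels /e/ and /e/, so it voices to [d]. /f/ is a voiceless obstruent between vowels /a/ and /a/, so it voices to [v]. /xetebadianbafaib/ → xedebadianbavaib.
Rule 4 (nasal place assimilation): /n/ precedes the labial consonant /b/, so it assimilates in place to [m]. /xedebadianbavaib/ → xedebadiambavaib.
Rule 5 (final devoicing): /b/ is a voiced stop in word-final position, so it devoices to [p]. /xedebadiambavaib/ → xedebadiambavaip.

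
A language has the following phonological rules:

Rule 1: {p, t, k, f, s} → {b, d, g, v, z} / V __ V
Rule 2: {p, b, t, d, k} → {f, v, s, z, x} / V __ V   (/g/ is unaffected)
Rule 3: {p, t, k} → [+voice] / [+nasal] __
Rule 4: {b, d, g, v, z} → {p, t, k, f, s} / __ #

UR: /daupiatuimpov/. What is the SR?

Rule 1 (intervocalic voicing): /p/ is a voiceless obstruent between vowels /u/ and /i/, so it voices to [b]. /t/ is a voiceless obstruent between vowels /a/ and /u/, so it voices to [d]. /daupiatuimpov/ → daubiaduimpov.
Rule 2 (intervocalic spirantization): /b/ is a stop between vowels /u/ and /i/, so it spirantizes to the fricative [v]. /d/ is a stop between vowels /a/ and /u/, so it spirantizes to the fricative [z]. /daubiaduimpov/ → dauviazuimpov.
Rule 3 (post-nasal voicing): /p/ is a voiceless stop immediately after the nasal /m/, so it voices to [b]. /dauviazuimpov/ → dauviazuimbov.
Rule 4 (final devoicing): /v/ is a voiced obstruent in word-final position, so it devoices to [f]. /dauviazuimbov/ → dauviazuimbof.

dauviazuimbof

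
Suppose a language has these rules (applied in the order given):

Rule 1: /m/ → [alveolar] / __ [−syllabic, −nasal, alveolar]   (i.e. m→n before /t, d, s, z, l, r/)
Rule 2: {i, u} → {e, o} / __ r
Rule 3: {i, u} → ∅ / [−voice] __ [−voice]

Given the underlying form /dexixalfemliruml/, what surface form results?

Rule 1 (nasal place assimilation): /m/ precedes the alveolar consonant /l/, so it assimilates in place to [n]. /m/ precedes the alveolar consonant /l/, so it assimilates in place to [n]. /dexixalfemliruml/ → dexixalfenlirunl.
Rule 2 (pre-rhotic lowering): /i/ is a high vowel immediately before /r/, so it lowers to [e]. /dexixalfenlirunl/ → dexixalfenlerunl.
Rule 3 (high vowel syncope): /i/ is a high vowel flanked by voiceless consonants /x/ and /x/, so it deletes. /dexixalfenlerunl/ → dexxalfenlerunl.

dexxalfenlerunl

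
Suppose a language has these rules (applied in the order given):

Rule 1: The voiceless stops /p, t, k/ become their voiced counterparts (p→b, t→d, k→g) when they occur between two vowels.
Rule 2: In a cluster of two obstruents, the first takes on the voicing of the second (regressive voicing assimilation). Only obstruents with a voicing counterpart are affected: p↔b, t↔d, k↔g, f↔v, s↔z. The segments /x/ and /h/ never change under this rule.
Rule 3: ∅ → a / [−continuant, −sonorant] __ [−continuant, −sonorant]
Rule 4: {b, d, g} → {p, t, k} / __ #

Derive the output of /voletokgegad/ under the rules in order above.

Rule 1 (intervocalic voicing): /t/ is a voiceless stop between vowels /e/ and /o/, so it voices to [d]. /voletokgegad/ → voledokgegad.
Rule 2 (regressive voicing assimilation): /k/ precedes the voiced obstruent /g/, so it voices to [g] by assimilation. /voledokgegad/ → voledoggegad.
Rule 3 (stop-cluster a-epenthesis): /g/ and /g/ form a stop–stop cluster, so [a] is inserted between them. /voledoggegad/ → voledogagegad.
Rule 4 (final devoicing): /d/ is a voiced stop in word-final position, so it devoices to [t]. /voledogagegad/ → voledogagegat.

voledogagegat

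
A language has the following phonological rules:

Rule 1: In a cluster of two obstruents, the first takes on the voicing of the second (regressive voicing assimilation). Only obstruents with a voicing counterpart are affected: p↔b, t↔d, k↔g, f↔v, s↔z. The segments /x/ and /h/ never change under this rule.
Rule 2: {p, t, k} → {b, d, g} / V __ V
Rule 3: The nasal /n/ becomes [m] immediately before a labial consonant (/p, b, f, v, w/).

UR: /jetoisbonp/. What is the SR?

Rule 1 (regressive voicing assimilation): /s/ precedes the voiced obstruent /b/, so it voices to [z] by assimilation. /jetoisbonp/ → jetoizbonp.
Rule 2 (intervocalic voicing): /t/ is a voiceless stop between vowels /e/ and /o/, so it voices to [d]. /jetoizbonp/ → jedoizbonp.
Rule 3 (nasal place assimilation): /n/ precedes the labial consonant /p/, so it assimilates in place to [m]. /jedoizbonp/ → jedoizbomp.

jedoizbomp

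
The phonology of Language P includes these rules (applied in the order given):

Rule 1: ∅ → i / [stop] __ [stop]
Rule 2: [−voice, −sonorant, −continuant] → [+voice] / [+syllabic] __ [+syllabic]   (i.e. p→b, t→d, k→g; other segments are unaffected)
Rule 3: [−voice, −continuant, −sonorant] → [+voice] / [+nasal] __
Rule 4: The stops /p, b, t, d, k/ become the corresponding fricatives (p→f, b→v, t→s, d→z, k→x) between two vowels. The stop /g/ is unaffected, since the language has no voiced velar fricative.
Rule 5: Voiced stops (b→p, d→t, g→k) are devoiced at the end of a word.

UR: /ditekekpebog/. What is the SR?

Rule 1 (stop-cluster i-epenthesis): /k/ and /p/ form a stop–stop cluster, so [i] is inserted between them. /ditekekpebog/ → ditekekipebog.
Rule 2 (intervocalic voicing): /t/ is a voiceless stop between vowels /i/ and /e/, so it voices to [d]. /k/ is a voiceless stop between vowels /e/ and /e/, so it voices to [g]. /k/ is a voiceless stop between vowels /e/ and /i/, so it voices to [g]. /p/ is a voiceless stop between vowels /i/ and /e/, so it voices to [b]. /ditekekipebog/ → didegegibebog.
Rule 3 (post-nasal voicing): no segment meets the environment; /didegegibebog/ is unchanged.
Rule 4 (intervocalic spirantization): /d/ is a stop between vowels /i/ and /e/, so it spirantizes to the fricative [z]. /b/ is a stop between vowels /i/ and /e/, so it spirantizes to the fricative [v]. /b/ is a stop between vowels /e/ and /o/, so it spirantizes to the fricative [v]. /didegegibebog/ → dizegegivevog.
Rule 5 (final devoicing): /g/ is a voiced stop in word-final position, so it devoices to [k]. /dizegegivevog/ → dizegegivevok.

dizegegivevok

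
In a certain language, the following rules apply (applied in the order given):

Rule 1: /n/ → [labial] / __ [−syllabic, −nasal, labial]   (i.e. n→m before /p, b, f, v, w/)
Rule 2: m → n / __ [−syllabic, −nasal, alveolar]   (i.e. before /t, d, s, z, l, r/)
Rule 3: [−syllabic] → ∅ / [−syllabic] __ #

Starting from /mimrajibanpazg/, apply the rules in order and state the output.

minrajibampaz

Rule 1 (nasal place assimilation): /n/ precedes the labial consonant /p/, so it assimilates in place to [m]. /mimrajibanpazg/ → mimrajibampazg.
Rule 2 (nasal place assimilation): /m/ precedes the alveolar consonant /r/, so it assimilates in place to [n]. /mimrajibampazg/ → minrajibampazg.
Rule 3 (final cluster simplification): /g/ is the second consonant of a word-final cluster /zg/, so it deletes. /minrajibampazg/ → minrajibampaz.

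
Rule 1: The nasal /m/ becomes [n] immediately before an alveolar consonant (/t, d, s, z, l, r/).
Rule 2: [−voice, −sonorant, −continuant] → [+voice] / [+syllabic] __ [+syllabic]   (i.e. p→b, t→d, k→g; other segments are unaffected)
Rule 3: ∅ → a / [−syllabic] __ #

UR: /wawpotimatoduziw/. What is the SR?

Rule 1 (nasal place assimilation): no segment meets the environment; /wawpotimatoduziw/ is unchanged.
Rule 2 (intervocalic voicing): /t/ is a voiceless stop between vowels /o/ and /i/, so it voices to [d]. /t/ is a voiceless stop between vowels /a/ and /o/, so it voices to [d]. /wawpotimatoduziw/ → wawpodimadoduziw.
Rule 3 (final a-epenthesis): the form ends in the consonant /w/, so [a] is inserted word-finally. /wawpodimadoduziw/ → wawpodimadoduziwa.

wawpodimadoduziwa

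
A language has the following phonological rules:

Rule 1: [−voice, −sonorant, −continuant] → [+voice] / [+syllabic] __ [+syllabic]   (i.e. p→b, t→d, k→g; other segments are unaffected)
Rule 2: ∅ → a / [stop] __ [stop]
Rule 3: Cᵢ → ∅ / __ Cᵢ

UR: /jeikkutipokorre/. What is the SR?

Rule 1 (intervocalic voicing): /t/ is a voiceless stop between vowels /u/ and /i/, so it voices to [d]. /p/ is a voiceless stop between vowels /i/ and /o/, so it voices to [b]. /k/ is a voiceless stop between vowels /o/ and /o/, so it voices to [g]. /jeikkutipokorre/ → jeikkudibogorre.
Rule 2 (stop-cluster a-epenthesis): /k/ and /k/ form a stop–stop cluster, so [a] is inserted between them. /jeikkudibogorre/ → jeikakudibogorre.
Rule 3 (degemination): /rr/ is a geminate; the first /r/ deletes. /jeikakudibogorre/ → jeikakudibogore.

jeikakudibogore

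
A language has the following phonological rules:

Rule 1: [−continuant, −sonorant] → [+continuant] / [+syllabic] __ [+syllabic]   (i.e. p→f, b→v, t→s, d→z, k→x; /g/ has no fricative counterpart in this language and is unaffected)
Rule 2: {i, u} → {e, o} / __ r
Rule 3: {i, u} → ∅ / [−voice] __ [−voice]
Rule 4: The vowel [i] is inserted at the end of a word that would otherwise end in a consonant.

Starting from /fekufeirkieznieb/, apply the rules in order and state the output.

fexfeerkiezniebi

Rule 1 (intervocalic spirantization): /k/ is a stop between vowels /e/ and /u/, so it spirantizes to the fricative [x]. /fekufeirkieznieb/ → fexufeirkieznieb.
Rule 2 (pre-rhotic lowering): /i/ is a high vowel immediately before /r/, so it lowers to [e]. /fexufeirkieznieb/ → fexufeerkieznieb.
Rule 3 (high vowel syncope): /u/ is a high vowel flanked by voiceless consonants /x/ and /f/, so it deletes. /fexufeerkieznieb/ → fexfeerkieznieb.
Rule 4 (final i-epenthesis): the form ends in the consonant /b/, so [i] is inserted word-finally. /fexfeerkieznieb/ → fexfeerkiezniebi.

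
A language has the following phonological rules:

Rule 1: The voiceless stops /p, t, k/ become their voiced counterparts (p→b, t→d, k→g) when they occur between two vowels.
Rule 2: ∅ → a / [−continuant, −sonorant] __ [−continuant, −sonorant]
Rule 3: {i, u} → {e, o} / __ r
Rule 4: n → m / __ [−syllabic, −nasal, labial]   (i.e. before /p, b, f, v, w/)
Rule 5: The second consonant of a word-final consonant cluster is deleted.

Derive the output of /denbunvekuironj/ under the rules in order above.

Rule 1 (intervocalic voicing): /k/ is a voiceless stop between vowels /e/ and /u/, so it voices to [g]. /denbunvekuironj/ → denbunveguironj.
Rule 2 (stop-cluster a-epenthesis): no segment meets the environment; /denbunveguironj/ is unchanged.
Rule 3 (pre-rhotic lowering): /i/ is a high vowel immediately before /r/, so it lowers to [e]. /denbunveguironj/ → denbunvegueronj.
Rule 4 (nasal place assimilation): /n/ precedes the labial consonant /b/, so it assimilates in place to [m]. /n/ precedes the labial consonant /v/, so it assimilates in place to [m]. /denbunvegueronj/ → dembumvegueronj.
Rule 5 (final cluster simplification): /j/ is the second consonant of a word-final cluster /nj/, so it deletes. /dembumvegueronj/ → dembumvegueron.

dembumvegueron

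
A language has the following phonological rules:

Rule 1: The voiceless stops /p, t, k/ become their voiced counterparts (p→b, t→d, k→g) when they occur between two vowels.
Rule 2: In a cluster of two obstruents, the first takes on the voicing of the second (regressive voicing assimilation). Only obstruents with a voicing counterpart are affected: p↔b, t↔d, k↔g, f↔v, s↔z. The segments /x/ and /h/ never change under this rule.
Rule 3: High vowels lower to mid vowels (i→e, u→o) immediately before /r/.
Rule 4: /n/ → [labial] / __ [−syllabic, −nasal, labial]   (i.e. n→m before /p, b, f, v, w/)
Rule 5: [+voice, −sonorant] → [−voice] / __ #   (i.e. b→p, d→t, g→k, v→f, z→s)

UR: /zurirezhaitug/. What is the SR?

zorereshaiduk

Rule 1 (intervocalic voicing): /t/ is a voiceless stop between vowels /i/ and /u/, so it voices to [d]. /zurirezhaitug/ → zurirezhaidug.
Rule 2 (regressive voicing assimilation): /z/ precedes the voiceless obstruent /h/, so it devoices to [s] by assimilation. /zurirezhaidug/ → zurireshaidug.
Rule 3 (pre-rhotic lowering): /u/ is a high vowel immediately before /r/, so it lowers to [o]. /i/ is a high vowel immediately before /r/, so it lowers to [e]. /zurireshaidug/ → zorereshaidug.
Rule 4 (nasal place assimilation): no segment meets the environment; /zorereshaidug/ is unchanged.
Rule 5 (final devoicing): /g/ is a voiced obstruent in word-final position, so it devoices to [k]. /zorereshaidug/ → zorereshaiduk.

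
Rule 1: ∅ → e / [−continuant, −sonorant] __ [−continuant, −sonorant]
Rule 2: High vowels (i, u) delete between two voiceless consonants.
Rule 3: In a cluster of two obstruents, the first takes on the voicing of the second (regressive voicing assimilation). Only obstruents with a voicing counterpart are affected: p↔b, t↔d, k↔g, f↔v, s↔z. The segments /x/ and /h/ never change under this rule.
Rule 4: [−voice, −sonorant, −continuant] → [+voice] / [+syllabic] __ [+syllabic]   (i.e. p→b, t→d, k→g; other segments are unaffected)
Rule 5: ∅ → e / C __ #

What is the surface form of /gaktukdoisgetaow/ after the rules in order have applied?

Rule 1 (stop-cluster e-epenthesis): /k/ and /t/ form a stop–stop cluster, so [e] is inserted between them. /k/ and /d/ form a stop–stop cluster, so [e] is inserted between them. /gaktukdoisgetaow/ → gaketukedoisgetaow.
Rule 2 (high vowel syncope): /u/ is a high vowel flanked by voiceless consonants /t/ and /k/, so it deletes. /gaketukedoisgetaow/ → gaketkedoisgetaow.
Rule 3 (regressive voicing assimilation): /s/ precedes the voiced obstruent /g/, so it voices to [z] by assimilation. /gaketkedoisgetaow/ → gaketkedoizgetaow.
Rule 4 (intervocalic voicing): /k/ is a voiceless stop between vowels /a/ and /e/, so it voices to [g]. /t/ is a voiceless stop between vowels /e/ and /a/, so it voices to [d]. /gaketkedoizgetaow/ → gagetkedoizgedaow.
Rule 5 (final e-epenthesis): the form ends in the consonant /w/, so [e] is inserted word-finally. /gagetkedoizgedaow/ → gagetkedoizgedaowe.

gagetkedoizgedaowe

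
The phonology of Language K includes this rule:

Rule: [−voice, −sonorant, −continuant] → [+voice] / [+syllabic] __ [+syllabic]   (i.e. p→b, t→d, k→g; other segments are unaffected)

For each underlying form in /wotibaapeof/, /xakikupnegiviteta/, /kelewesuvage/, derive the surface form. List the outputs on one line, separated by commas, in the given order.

/wotibaapeof/: /t/ is a voiceless stop between vowels /o/ and /i/, so it voices to [d]. /p/ is a voiceless stop between vowels /a/ and /e/, so it voices to [b]. → [wodibaabeof].
/xakikupnegiviteta/: /k/ is a voiceless stop between vowels /a/ and /i/, so it voices to [g]. /k/ is a voiceless stop between vowels /i/ and /u/, so it voices to [g]. /t/ is a voiceless stop between vowels /i/ and /e/, so it voices to [d]. /t/ is a voiceless stop between vowels /e/ and /a/, so it voices to [d]. → [xagigupnegivideda].
/kelewesuvage/: the rule's environment is not met; surfaces unchanged as [kelewesuvage].

wodibaabeof, xagigupnegivideda, kelewesuvage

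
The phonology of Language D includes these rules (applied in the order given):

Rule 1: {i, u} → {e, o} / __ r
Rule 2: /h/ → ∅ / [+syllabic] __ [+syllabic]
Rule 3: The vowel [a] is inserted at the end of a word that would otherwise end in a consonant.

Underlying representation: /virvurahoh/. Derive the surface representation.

vervoraoha

Rule 1 (pre-rhotic lowering): /i/ is a high vowel immediately before /r/, so it lowers to [e]. /u/ is a high vowel immediately before /r/, so it lowers to [o]. /virvurahoh/ → vervorahoh.
Rule 2 (intervocalic h-deletion): /h/ occurs between vowels /a/ and /o/, so it deletes. /vervorahoh/ → vervoraoh.
Rule 3 (final a-epenthesis): the form ends in the consonant /h/, so [a] is inserted word-finally. /vervoraoh/ → vervoraoha.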